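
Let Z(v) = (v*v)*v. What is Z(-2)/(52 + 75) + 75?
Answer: 9517/127 ≈ 74.937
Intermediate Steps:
Z(v) = v**3 (Z(v) = v**2*v = v**3)
Z(-2)/(52 + 75) + 75 = (-2)**3/(52 + 75) + 75 = -8/127 + 75 = 9517/127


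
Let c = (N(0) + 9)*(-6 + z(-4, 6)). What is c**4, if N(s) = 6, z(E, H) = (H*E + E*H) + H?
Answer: 268738560000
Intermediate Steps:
z(E, H) = H + 2*E*H (z(E, H) = (E*H + E*H) + H = 2*E*H + H = H + 2*E*H)
c = -720 (c = (6 + 9)*(-6 + 6*(1 + 2*(-4))) = 15*(-6 + 6*(1 - 8)) = 15*(-6 + 6*(-7)) = 15*(-6 - 42) = 15*(-48) = -720)
c**4 = (-720)**4 = 268738560000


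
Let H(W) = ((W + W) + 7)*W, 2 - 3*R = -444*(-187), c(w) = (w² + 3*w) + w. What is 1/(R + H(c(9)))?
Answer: 3/1565 ≈ 0.0019169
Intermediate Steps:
c(w) = w² + 4*w
R = -83026/3 (R = ⅔ - (-148)*(-187) = ⅔ - ⅓*83028 = ⅔ - 27676 = -83026/3 ≈ -27675.)
H(W) = W*(7 + 2*W) (H(W) = (2*W + 7)*W = (7 + 2*W)*W = W*(7 + 2*W))
1/(R + H(c(9))) = 1/(-83026/3 + (9*(4 + 9))*(7 + 2*(9*(4 + 9)))) = 1/(-83026/3 + (9*13)*(7 + 2*(9*13))) = 1/(-83026/3 + 117*(7 + 2*117)) = 1/(-83026/3 + 117*(7 + 234)) = 1/(-83026/3 + 117*241) = 1/(-83026/3 + 28197) = 1/(1565/3) = 3/1565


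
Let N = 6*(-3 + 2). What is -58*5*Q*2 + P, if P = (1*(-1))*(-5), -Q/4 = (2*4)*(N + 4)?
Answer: -37115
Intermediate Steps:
N = -6 (N = 6*(-1) = -6)
Q = 64 (Q = -4*2*4*(-6 + 4) = -32*(-2) = -4*(-16) = 64)
P = 5 (P = -1*(-5) = 5)
-58*5*Q*2 + P = -58*5*64*2 + 5 = -18560*2 + 5 = -58*640 + 5 = -37120 + 5 = -37115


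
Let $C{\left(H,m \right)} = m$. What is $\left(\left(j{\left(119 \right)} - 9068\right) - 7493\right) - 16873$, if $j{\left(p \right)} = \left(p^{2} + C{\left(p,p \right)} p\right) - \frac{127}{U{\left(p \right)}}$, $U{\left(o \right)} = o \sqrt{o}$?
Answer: $-5112 - \frac{127 \sqrt{119}}{14161} \approx -5112.1$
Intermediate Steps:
$U{\left(o \right)} = o^{\frac{3}{2}}$
$j{\left(p \right)} = - \frac{127}{p^{\frac{3}{2}}} + 2 p^{2}$ ($j{\left(p \right)} = \left(p^{2} + p p\right) - \frac{127}{p^{\frac{3}{2}}} = \left(p^{2} + p^{2}\right) - \frac{127}{p^{\frac{3}{2}}} = 2 p^{2} - \frac{127}{p^{\frac{3}{2}}} = - \frac{127}{p^{\frac{3}{2}}} + 2 p^{2}$)
$\left(\left(j{\left(119 \right)} - 9068\right) - 7493\right) - 16873 = \left(\left(\left(- \frac{127}{119 \sqrt{119}} + 2 \cdot 119^{2}\right) - 9068\right) - 7493\right) - 16873 = \left(\left(\left(- 127 \frac{\sqrt{119}}{14161} + 2 \cdot 14161\right) - 9068\right) - 7493\right) - 16873 = \left(\left(\left(- \frac{127 \sqrt{119}}{14161} + 28322\right) - 9068\right) - 7493\right) - 16873 = \left(\left(\left(28322 - \frac{127 \sqrt{119}}{14161}\right) - 9068\right) - 7493\right) - 16873 = \left(\left(19254 - \frac{127 \sqrt{119}}{14161}\right) - 7493\right) - 16873 = \left(11761 - \frac{127 \sqrt{119}}{14161}\right) - 16873 = -5112 - \frac{127 \sqrt{119}}{14161}$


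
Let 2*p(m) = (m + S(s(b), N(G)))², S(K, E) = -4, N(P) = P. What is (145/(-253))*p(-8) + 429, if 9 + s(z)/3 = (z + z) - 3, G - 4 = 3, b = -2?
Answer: 98097/253 ≈ 387.74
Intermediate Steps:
G = 7 (G = 4 + 3 = 7)
s(z) = -36 + 6*z (s(z) = -27 + 3*((z + z) - 3) = -27 + 3*(2*z - 3) = -27 + 3*(-3 + 2*z) = -27 + (-9 + 6*z) = -36 + 6*z)
p(m) = (-4 + m)²/2 (p(m) = (m - 4)²/2 = (-4 + m)²/2)
(145/(-253))*p(-8) + 429 = (145/(-253))*((-4 - 8)²/2) + 429 = (145*(-1/253))*((½)*(-12)²) + 429 = -145*144/506 + 429 = -145/253*72 + 429 = -10440/253 + 429 = 98097/253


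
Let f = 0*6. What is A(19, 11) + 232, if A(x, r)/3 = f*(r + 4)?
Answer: 232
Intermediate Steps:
f = 0
A(x, r) = 0 (A(x, r) = 3*(0*(r + 4)) = 3*(0*(4 + r)) = 3*0 = 0)
A(19, 11) + 232 = 0 + 232 = 232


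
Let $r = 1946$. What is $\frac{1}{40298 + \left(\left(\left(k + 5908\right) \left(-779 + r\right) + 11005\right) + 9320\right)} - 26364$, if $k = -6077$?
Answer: $- \frac{3601322401}{136600} \approx -26364.0$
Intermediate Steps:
$\frac{1}{40298 + \left(\left(\left(k + 5908\right) \left(-779 + r\right) + 11005\right) + 9320\right)} - 26364 = \frac{1}{40298 + \left(\left(\left(-6077 + 5908\right) \left(-779 + 1946\right) + 11005\right) + 9320\right)} - 26364 = \frac{1}{40298 + \left(\left(\left(-169\right) 1167 + 11005\right) + 9320\right)} - 26364 = \frac{1}{40298 + \left(\left(-197223 + 11005\right) + 9320\right)} - 26364 = \frac{1}{40298 + \left(-186218 + 9320\right)} - 26364 = \frac{1}{40298 - 176898} - 26364 = \frac{1}{-136600} - 26364 = - \frac{1}{136600} - 26364 = - \frac{3601322401}{136600}$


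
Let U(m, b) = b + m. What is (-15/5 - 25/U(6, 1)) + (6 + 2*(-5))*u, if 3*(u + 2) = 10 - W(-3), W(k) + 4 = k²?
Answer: -110/21 ≈ -5.2381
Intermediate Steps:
W(k) = -4 + k²
u = -⅓ (u = -2 + (10 - (-4 + (-3)²))/3 = -2 + (10 - (-4 + 9))/3 = -2 + (10 - 1*5)/3 = -2 + (10 - 5)/3 = -2 + (⅓)*5 = -2 + 5/3 = -⅓ ≈ -0.33333)
(-15/5 - 25/U(6, 1)) + (6 + 2*(-5))*u = (-15/5 - 25/(1 + 6)) + (6 + 2*(-5))*(-⅓) = (-15*⅕ - 25/7) + (6 - 10)*(-⅓) = (-3 - 25*⅐) - 4*(-⅓) = (-3 - 25/7) + 4/3 = -46/7 + 4/3 = -110/21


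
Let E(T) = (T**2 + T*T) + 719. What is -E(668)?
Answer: -893167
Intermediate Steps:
E(T) = 719 + 2*T**2 (E(T) = (T**2 + T**2) + 719 = 2*T**2 + 719 = 719 + 2*T**2)
-E(668) = -(719 + 2*668**2) = -(719 + 2*446224) = -(719 + 892448) = -1*893167 = -893167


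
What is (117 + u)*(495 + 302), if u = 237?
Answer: 282138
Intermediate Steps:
(117 + u)*(495 + 302) = (117 + 237)*(495 + 302) = 354*797 = 282138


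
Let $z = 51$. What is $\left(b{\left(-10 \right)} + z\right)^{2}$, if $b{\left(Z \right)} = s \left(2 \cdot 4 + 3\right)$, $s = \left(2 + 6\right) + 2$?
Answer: $25921$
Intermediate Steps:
$s = 10$ ($s = 8 + 2 = 10$)
$b{\left(Z \right)} = 110$ ($b{\left(Z \right)} = 10 \left(2 \cdot 4 + 3\right) = 10 \left(8 + 3\right) = 10 \cdot 11 = 110$)
$\left(b{\left(-10 \right)} + z\right)^{2} = \left(110 + 51\right)^{2} = 161^{2} = 25921$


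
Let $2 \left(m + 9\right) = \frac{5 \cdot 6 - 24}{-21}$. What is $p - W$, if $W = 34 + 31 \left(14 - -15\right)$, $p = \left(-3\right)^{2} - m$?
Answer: $- \frac{6404}{7} \approx -914.86$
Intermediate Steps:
$m = - \frac{64}{7}$ ($m = -9 + \frac{\frac{1}{-21} \left(5 \cdot 6 - 24\right)}{2} = -9 + \frac{\left(- \frac{1}{21}\right) \left(30 - 24\right)}{2} = -9 + \frac{\left(- \frac{1}{21}\right) 6}{2} = -9 + \frac{1}{2} \left(- \frac{2}{7}\right) = -9 - \frac{1}{7} = - \frac{64}{7} \approx -9.1429$)
$p = \frac{127}{7}$ ($p = \left(-3\right)^{2} - - \frac{64}{7} = 9 + \frac{64}{7} = \frac{127}{7} \approx 18.143$)
$W = 933$ ($W = 34 + 31 \left(14 + 15\right) = 34 + 31 \cdot 29 = 34 + 899 = 933$)
$p - W = \frac{127}{7} - 933 = - \frac{6404}{7}$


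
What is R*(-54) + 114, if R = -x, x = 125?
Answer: 6864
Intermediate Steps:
R = -125 (R = -1*125 = -125)
R*(-54) + 114 = -125*(-54) + 114 = 6750 + 114 = 6864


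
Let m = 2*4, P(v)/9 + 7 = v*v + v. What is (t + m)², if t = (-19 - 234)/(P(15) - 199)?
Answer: 222934761/3602404 ≈ 61.885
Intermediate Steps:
P(v) = -63 + 9*v + 9*v² (P(v) = -63 + 9*(v*v + v) = -63 + 9*(v² + v) = -63 + 9*(v + v²) = -63 + (9*v + 9*v²) = -63 + 9*v + 9*v²)
m = 8
t = -253/1898 (t = (-19 - 234)/((-63 + 9*15 + 9*15²) - 199) = -253/((-63 + 135 + 9*225) - 199) = -253/((-63 + 135 + 2025) - 199) = -253/(2097 - 199) = -253/1898 ≈ -0.13330)
(t + m)² = (-253/1898 + 8)² = (14931/1898)² = 222934761/3602404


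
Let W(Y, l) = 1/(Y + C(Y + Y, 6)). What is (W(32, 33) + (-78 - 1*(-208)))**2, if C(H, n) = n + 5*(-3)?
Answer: 8946081/529 ≈ 16911.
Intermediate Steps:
C(H, n) = -15 + n (C(H, n) = n - 15 = -15 + n)
W(Y, l) = 1/(-9 + Y) (W(Y, l) = 1/(Y + (-15 + 6)) = 1/(Y - 9) = 1/(-9 + Y))
(W(32, 33) + (-78 - 1*(-208)))**2 = (1/(-9 + 32) + (-78 - 1*(-208)))**2 = (1/23 + (-78 + 208))**2 = (1/23 + 130)**2 = (2991/23)**2 = 8946081/529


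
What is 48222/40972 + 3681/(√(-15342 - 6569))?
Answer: 24111/20486 - 3681*I*√21911/21911 ≈ 1.177 - 24.868*I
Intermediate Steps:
48222/40972 + 3681/(√(-15342 - 6569)) = 48222*(1/40972) + 3681/(√(-21911)) = 24111/20486 + 3681/((I*√21911)) = 24111/20486 + 3681*(-I*√21911/21911) = 24111/20486 - 3681*I*√21911/21911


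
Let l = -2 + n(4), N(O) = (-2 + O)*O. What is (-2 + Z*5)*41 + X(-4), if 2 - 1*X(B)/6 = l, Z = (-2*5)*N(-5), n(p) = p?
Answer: -71832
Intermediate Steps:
N(O) = O*(-2 + O)
Z = -350 (Z = (-2*5)*(-5*(-2 - 5)) = -(-50)*(-7) = -10*35 = -350)
l = 2 (l = -2 + 4 = 2)
X(B) = 0 (X(B) = 12 - 6*2 = 12 - 12 = 0)
(-2 + Z*5)*41 + X(-4) = (-2 - 350*5)*41 + 0 = (-2 - 1750)*41 + 0 = -1752*41 + 0 = -71832 + 0 = -71832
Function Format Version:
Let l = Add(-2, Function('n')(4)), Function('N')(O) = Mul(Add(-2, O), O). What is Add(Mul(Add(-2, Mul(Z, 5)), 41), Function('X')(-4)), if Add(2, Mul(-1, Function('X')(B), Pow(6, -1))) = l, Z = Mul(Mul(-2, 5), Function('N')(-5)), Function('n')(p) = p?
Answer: -71832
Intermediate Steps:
Function('N')(O) = Mul(O, Add(-2, O))
Z = -350 (Z = Mul(Mul(-2, 5), Mul(-5, Add(-2, -5))) = Mul(-10, Mul(-5, -7)) = Mul(-10, 35) = -350)
l = 2 (l = Add(-2, 4) = 2)
Function('X')(B) = 0 (Function('X')(B) = Add(12, Mul(-6, 2)) = Add(12, -12) = 0)
Add(Mul(Add(-2, Mul(Z, 5)), 41), Function('X')(-4)) = Add(Mul(Add(-2, Mul(-350, 5)), 41), 0) = Add(Mul(Add(-2, -1750), 41), 0) = Add(Mul(-1752, 41), 0) = Add(-71832, 0) = -71832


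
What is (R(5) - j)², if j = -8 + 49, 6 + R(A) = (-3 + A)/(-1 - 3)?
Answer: 9025/4 ≈ 2256.3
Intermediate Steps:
R(A) = -21/4 - A/4 (R(A) = -6 + (-3 + A)/(-1 - 3) = -6 + (-3 + A)/(-4) = -6 + (-3 + A)*(-¼) = -6 + (¾ - A/4) = -21/4 - A/4)
j = 41
(R(5) - j)² = ((-21/4 - ¼*5) - 1*41)² = ((-21/4 - 5/4) - 41)² = (-13/2 - 41)² = (-95/2)² = 9025/4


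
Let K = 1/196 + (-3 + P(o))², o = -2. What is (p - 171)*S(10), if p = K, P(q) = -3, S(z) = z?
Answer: -132295/98 ≈ -1349.9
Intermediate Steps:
K = 7057/196 (K = 1/196 + (-3 - 3)² = 1/196 + (-6)² = 1/196 + 36 = 7057/196 ≈ 36.005)
p = 7057/196 ≈ 36.005
(p - 171)*S(10) = (7057/196 - 171)*10 = -26459/196*10 = -132295/98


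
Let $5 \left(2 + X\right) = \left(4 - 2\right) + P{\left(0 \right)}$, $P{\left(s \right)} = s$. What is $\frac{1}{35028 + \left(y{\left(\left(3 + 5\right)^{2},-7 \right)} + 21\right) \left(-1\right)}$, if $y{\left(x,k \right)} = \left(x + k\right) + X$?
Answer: $\frac{5}{174758} \approx 2.8611 \cdot 10^{-5}$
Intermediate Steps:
$X = - \frac{8}{5}$ ($X = -2 + \frac{\left(4 - 2\right) + 0}{5} = -2 + \frac{2 + 0}{5} = -2 + \frac{1}{5} \cdot 2 = -2 + \frac{2}{5} = - \frac{8}{5} \approx -1.6$)
$y{\left(x,k \right)} = - \frac{8}{5} + k + x$ ($y{\left(x,k \right)} = \left(x + k\right) - \frac{8}{5} = \left(k + x\right) - \frac{8}{5} = - \frac{8}{5} + k + x$)
$\frac{1}{35028 + \left(y{\left(\left(3 + 5\right)^{2},-7 \right)} + 21\right) \left(-1\right)} = \frac{1}{35028 + \left(\left(- \frac{8}{5} - 7 + \left(3 + 5\right)^{2}\right) + 21\right) \left(-1\right)} = \frac{1}{35028 + \left(\left(- \frac{8}{5} - 7 + 8^{2}\right) + 21\right) \left(-1\right)} = \frac{1}{35028 + \left(\left(- \frac{8}{5} - 7 + 64\right) + 21\right) \left(-1\right)} = \frac{1}{35028 + \left(\frac{277}{5} + 21\right) \left(-1\right)} = \frac{1}{35028 + \frac{382}{5} \left(-1\right)} = \frac{1}{35028 - \frac{382}{5}} = \frac{1}{\frac{174758}{5}} = \frac{5}{174758}$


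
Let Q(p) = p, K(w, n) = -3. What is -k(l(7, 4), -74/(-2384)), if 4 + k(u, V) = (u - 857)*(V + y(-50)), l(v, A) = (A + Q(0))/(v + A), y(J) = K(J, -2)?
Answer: -33295549/13112 ≈ -2539.3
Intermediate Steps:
y(J) = -3
l(v, A) = A/(A + v) (l(v, A) = (A + 0)/(v + A) = A/(A + v))
k(u, V) = -4 + (-857 + u)*(-3 + V) (k(u, V) = -4 + (u - 857)*(V - 3) = -4 + (-857 + u)*(-3 + V))
-k(l(7, 4), -74/(-2384)) = -(2567 - (-63418)/(-2384) - 12/(4 + 7) + (-74/(-2384))*(4/(4 + 7))) = -(2567 - (-63418)*(-1)/2384 - 12/11 + (-74*(-1/2384))*(4/11)) = -(2567 - 857*37/1192 - 12/11 + 37*(4*(1/11))/1192) = -(2567 - 31709/1192 - 3*4/11 + (37/1192)*(4/11)) = -(2567 - 31709/1192 - 12/11 + 37/3278) = -1*33295549/13112 = -33295549/13112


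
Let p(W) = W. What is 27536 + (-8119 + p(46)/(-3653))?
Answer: 70930255/3653 ≈ 19417.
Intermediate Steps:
27536 + (-8119 + p(46)/(-3653)) = 27536 + (-8119 + 46/(-3653)) = 27536 + (-8119 + 46*(-1/3653)) = 27536 + (-8119 - 46/3653) = 27536 - 29658753/3653 = 70930255/3653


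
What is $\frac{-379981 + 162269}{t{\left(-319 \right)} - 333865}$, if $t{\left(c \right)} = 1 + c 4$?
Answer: $\frac{54428}{83785} \approx 0.64962$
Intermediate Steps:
$t{\left(c \right)} = 1 + 4 c$
$\frac{-379981 + 162269}{t{\left(-319 \right)} - 333865} = \frac{-379981 + 162269}{\left(1 + 4 \left(-319\right)\right) - 333865} = - \frac{217712}{\left(1 - 1276\right) - 333865} = - \frac{217712}{-1275 - 333865} = - \frac{217712}{-335140} = \left(-217712\right) \left(- \frac{1}{335140}\right) = \frac{54428}{83785}$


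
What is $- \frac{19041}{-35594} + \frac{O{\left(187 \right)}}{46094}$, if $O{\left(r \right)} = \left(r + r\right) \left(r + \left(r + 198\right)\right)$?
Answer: $\frac{4246114543}{820334918} \approx 5.1761$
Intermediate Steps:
$O{\left(r \right)} = 2 r \left(198 + 2 r\right)$ ($O{\left(r \right)} = 2 r \left(r + \left(198 + r\right)\right) = 2 r \left(198 + 2 r\right)$)
$- \frac{19041}{-35594} + \frac{O{\left(187 \right)}}{46094} = - \frac{19041}{-35594} + \frac{4 \cdot 187 \left(99 + 187\right)}{46094} = \left(-19041\right) \left(- \frac{1}{35594}\right) + 4 \cdot 187 \cdot 286 \cdot \frac{1}{46094} = \frac{19041}{35594} + 213928 \cdot \frac{1}{46094} = \frac{19041}{35594} + \frac{106964}{23047} = \frac{4246114543}{820334918}$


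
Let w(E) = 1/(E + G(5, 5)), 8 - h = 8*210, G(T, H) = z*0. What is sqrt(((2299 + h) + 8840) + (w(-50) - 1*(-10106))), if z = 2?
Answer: sqrt(1957298)/10 ≈ 139.90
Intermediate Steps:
G(T, H) = 0 (G(T, H) = 2*0 = 0)
h = -1672 (h = 8 - 8*210 = 8 - 1*1680 = 8 - 1680 = -1672)
w(E) = 1/E (w(E) = 1/(E + 0) = 1/E)
sqrt(((2299 + h) + 8840) + (w(-50) - 1*(-10106))) = sqrt(((2299 - 1672) + 8840) + (1/(-50) - 1*(-10106))) = sqrt((627 + 8840) + (-1/50 + 10106)) = sqrt(9467 + 505299/50) = sqrt(978649/50) = sqrt(1957298)/10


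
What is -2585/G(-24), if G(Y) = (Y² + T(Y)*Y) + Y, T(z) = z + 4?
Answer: -2585/1032 ≈ -2.5048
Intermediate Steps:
T(z) = 4 + z
G(Y) = Y + Y² + Y*(4 + Y) (G(Y) = (Y² + (4 + Y)*Y) + Y = (Y² + Y*(4 + Y)) + Y = Y + Y² + Y*(4 + Y))
-2585/G(-24) = -2585*(-1/(24*(5 + 2*(-24)))) = -2585*(-1/(24*(5 - 48))) = -2585/((-24*(-43))) = -2585/1032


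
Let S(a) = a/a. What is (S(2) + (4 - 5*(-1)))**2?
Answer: 100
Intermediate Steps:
S(a) = 1
(S(2) + (4 - 5*(-1)))**2 = (1 + (4 - 5*(-1)))**2 = (1 + (4 + 5))**2 = (1 + 9)**2 = 10**2 = 100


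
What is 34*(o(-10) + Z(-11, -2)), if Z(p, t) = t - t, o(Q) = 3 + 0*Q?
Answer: 102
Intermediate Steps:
o(Q) = 3 (o(Q) = 3 + 0 = 3)
Z(p, t) = 0
34*(o(-10) + Z(-11, -2)) = 34*(3 + 0) = 34*3 = 102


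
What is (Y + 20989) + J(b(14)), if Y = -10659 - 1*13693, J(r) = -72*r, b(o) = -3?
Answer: -3147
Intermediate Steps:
Y = -24352 (Y = -10659 - 13693 = -24352)
(Y + 20989) + J(b(14)) = (-24352 + 20989) - 72*(-3) = -3363 + 216 = -3147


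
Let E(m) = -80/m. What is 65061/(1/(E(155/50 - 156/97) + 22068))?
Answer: 2072504882556/1447 ≈ 1.4323e+9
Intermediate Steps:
65061/(1/(E(155/50 - 156/97) + 22068)) = 65061/(1/(-80/(155/50 - 156/97) + 22068)) = 65061/(1/(-80/(155*(1/50) - 156*1/97) + 22068)) = 65061/(1/(-80/(31/10 - 156/97) + 22068)) = 65061/(1/(-80/1447/970 + 22068)) = 65061/(1/(-80*970/1447 + 22068)) = 65061/(1/(-77600/1447 + 22068)) = 65061/(1/(31854796/1447)) = 65061/(1447/31854796) = 65061*(31854796/1447) = 2072504882556/1447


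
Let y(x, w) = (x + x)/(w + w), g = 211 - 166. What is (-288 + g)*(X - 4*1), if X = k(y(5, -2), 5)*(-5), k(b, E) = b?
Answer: -4131/2 ≈ -2065.5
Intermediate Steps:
g = 45
y(x, w) = x/w (y(x, w) = (2*x)/((2*w)) = (2*x)*(1/(2*w)) = x/w)
X = 25/2 (X = (5/(-2))*(-5) = (5*(-1/2))*(-5) = -5/2*(-5) = 25/2 ≈ 12.500)
(-288 + g)*(X - 4*1) = (-288 + 45)*(25/2 - 4*1) = -243*(25/2 - 4) = -243*17/2 = -4131/2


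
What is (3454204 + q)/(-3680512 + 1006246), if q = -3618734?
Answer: 82265/1337133 ≈ 0.061523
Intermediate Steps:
(3454204 + q)/(-3680512 + 1006246) = (3454204 - 3618734)/(-3680512 + 1006246) = -164530/(-2674266) = -164530*(-1/2674266) = 82265/1337133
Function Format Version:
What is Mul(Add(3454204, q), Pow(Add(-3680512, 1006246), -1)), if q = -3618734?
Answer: Rational(82265, 1337133) ≈ 0.061523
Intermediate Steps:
Mul(Add(3454204, q), Pow(Add(-3680512, 1006246), -1)) = Mul(Add(3454204, -3618734), Pow(Add(-3680512, 1006246), -1)) = Mul(-164530, Pow(-2674266, -1)) = Mul(-164530, Rational(-1, 2674266)) = Rational(82265, 1337133)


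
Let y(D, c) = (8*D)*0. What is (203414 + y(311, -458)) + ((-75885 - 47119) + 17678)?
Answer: 98088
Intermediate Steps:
y(D, c) = 0
(203414 + y(311, -458)) + ((-75885 - 47119) + 17678) = (203414 + 0) + ((-75885 - 47119) + 17678) = 203414 + (-123004 + 17678) = 203414 - 105326 = 98088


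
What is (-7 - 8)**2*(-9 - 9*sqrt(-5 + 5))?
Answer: -2025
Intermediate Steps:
(-7 - 8)**2*(-9 - 9*sqrt(-5 + 5)) = (-15)**2*(-9 - 9*sqrt(0)) = 225*(-9 - 9*0) = 225*(-9 + 0) = 225*(-9) = -2025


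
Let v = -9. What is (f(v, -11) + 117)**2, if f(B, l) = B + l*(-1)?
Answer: 14161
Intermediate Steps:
f(B, l) = B - l
(f(v, -11) + 117)**2 = ((-9 - 1*(-11)) + 117)**2 = ((-9 + 11) + 117)**2 = (2 + 117)**2 = 119**2 = 14161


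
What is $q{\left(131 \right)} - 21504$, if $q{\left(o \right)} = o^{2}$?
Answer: $-4343$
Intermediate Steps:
$q{\left(131 \right)} - 21504 = 131^{2} - 21504 = 17161 - 21504 = -4343$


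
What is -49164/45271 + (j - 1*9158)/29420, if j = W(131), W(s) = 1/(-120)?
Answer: -13136449943/9401455200 ≈ -1.3973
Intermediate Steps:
W(s) = -1/120
j = -1/120 ≈ -0.0083333
-49164/45271 + (j - 1*9158)/29420 = -49164/45271 + (-1/120 - 1*9158)/29420 = -49164*1/45271 + (-1/120 - 9158)*(1/29420) = -2892/2663 - 1098961/120*1/29420 = -2892/2663 - 1098961/3530400 = -13136449943/9401455200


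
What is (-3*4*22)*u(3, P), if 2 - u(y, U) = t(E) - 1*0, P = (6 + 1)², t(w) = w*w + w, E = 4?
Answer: 4752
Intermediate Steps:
t(w) = w + w² (t(w) = w² + w = w + w²)
P = 49 (P = 7² = 49)
u(y, U) = -18 (u(y, U) = 2 - (4*(1 + 4) - 1*0) = 2 - (4*5 + 0) = 2 - (20 + 0) = 2 - 1*20 = 2 - 20 = -18)
(-3*4*22)*u(3, P) = (-3*4*22)*(-18) = -12*22*(-18) = -264*(-18) = 4752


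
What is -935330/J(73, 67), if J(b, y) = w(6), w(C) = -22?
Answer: 42515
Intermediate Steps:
J(b, y) = -22
-935330/J(73, 67) = -935330/(-22) = -935330*(-1/22) = 42515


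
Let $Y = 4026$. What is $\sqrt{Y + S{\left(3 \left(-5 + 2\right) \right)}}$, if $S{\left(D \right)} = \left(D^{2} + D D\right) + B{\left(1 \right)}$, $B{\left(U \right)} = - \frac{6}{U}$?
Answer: $\sqrt{4182} \approx 64.668$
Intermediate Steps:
$S{\left(D \right)} = -6 + 2 D^{2}$ ($S{\left(D \right)} = \left(D^{2} + D D\right) - \frac{6}{1} = \left(D^{2} + D^{2}\right) - 6 = 2 D^{2} - 6 = -6 + 2 D^{2}$)
$\sqrt{Y + S{\left(3 \left(-5 + 2\right) \right)}} = \sqrt{4026 - \left(6 - 2 \left(3 \left(-5 + 2\right)\right)^{2}\right)} = \sqrt{4026 - \left(6 - 2 \left(3 \left(-3\right)\right)^{2}\right)} = \sqrt{4026 - \left(6 - 2 \left(-9\right)^{2}\right)} = \sqrt{4026 + \left(-6 + 2 \cdot 81\right)} = \sqrt{4026 + \left(-6 + 162\right)} = \sqrt{4026 + 156} = \sqrt{4182}$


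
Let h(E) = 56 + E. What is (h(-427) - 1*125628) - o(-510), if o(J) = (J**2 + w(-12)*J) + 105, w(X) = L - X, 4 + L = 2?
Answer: -381104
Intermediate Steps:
L = -2 (L = -4 + 2 = -2)
w(X) = -2 - X
o(J) = 105 + J**2 + 10*J (o(J) = (J**2 + (-2 - 1*(-12))*J) + 105 = (J**2 + (-2 + 12)*J) + 105 = (J**2 + 10*J) + 105 = 105 + J**2 + 10*J)
(h(-427) - 1*125628) - o(-510) = ((56 - 427) - 1*125628) - (105 + (-510)**2 + 10*(-510)) = (-371 - 125628) - (105 + 260100 - 5100) = -125999 - 1*255105 = -125999 - 255105 = -381104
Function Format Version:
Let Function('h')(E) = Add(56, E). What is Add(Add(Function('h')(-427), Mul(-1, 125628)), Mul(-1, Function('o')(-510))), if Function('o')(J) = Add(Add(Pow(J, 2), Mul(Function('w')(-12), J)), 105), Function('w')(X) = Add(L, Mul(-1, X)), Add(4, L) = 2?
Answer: -381104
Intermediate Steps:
L = -2 (L = Add(-4, 2) = -2)
Function('w')(X) = Add(-2, Mul(-1, X))
Function('o')(J) = Add(105, Pow(J, 2), Mul(10, J)) (Function('o')(J) = Add(Add(Pow(J, 2), Mul(Add(-2, Mul(-1, -12)), J)), 105) = Add(Add(Pow(J, 2), Mul(Add(-2, 12), J)), 105) = Add(Add(Pow(J, 2), Mul(10, J)), 105) = Add(105, Pow(J, 2), Mul(10, J)))
Add(Add(Function('h')(-427), Mul(-1, 125628)), Mul(-1, Function('o')(-510))) = Add(Add(Add(56, -427), Mul(-1, 125628)), Mul(-1, Add(105, Pow(-510, 2), Mul(10, -510)))) = Add(Add(-371, -125628), Mul(-1, Add(105, 260100, -5100))) = Add(-125999, Mul(-1, 255105)) = Add(-125999, -255105) = -381104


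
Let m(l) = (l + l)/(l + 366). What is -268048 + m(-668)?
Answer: -40474580/151 ≈ -2.6804e+5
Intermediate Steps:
m(l) = 2*l/(366 + l) (m(l) = (2*l)/(366 + l) = 2*l/(366 + l))
-268048 + m(-668) = -268048 + 2*(-668)/(366 - 668) = -268048 + 2*(-668)/(-302) = -268048 + 2*(-668)*(-1/302) = -268048 + 668/151 = -40474580/151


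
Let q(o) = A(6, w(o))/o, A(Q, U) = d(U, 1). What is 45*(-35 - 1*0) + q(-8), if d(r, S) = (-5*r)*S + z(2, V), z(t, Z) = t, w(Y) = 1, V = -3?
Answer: -12597/8 ≈ -1574.6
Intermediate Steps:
d(r, S) = 2 - 5*S*r (d(r, S) = (-5*r)*S + 2 = -5*S*r + 2 = 2 - 5*S*r)
A(Q, U) = 2 - 5*U (A(Q, U) = 2 - 5*1*U = 2 - 5*U)
q(o) = -3/o (q(o) = (2 - 5*1)/o = (2 - 5)/o = -3/o)
45*(-35 - 1*0) + q(-8) = 45*(-35 - 1*0) - 3/(-8) = 45*(-35 + 0) - 3*(-⅛) = 45*(-35) + 3/8 = -1575 + 3/8 = -12597/8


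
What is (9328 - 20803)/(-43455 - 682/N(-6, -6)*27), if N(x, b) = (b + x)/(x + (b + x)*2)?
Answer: 765/5966 ≈ 0.12823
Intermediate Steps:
N(x, b) = (b + x)/(2*b + 3*x) (N(x, b) = (b + x)/(x + (2*b + 2*x)) = (b + x)/(2*b + 3*x))
(9328 - 20803)/(-43455 - 682/N(-6, -6)*27) = (9328 - 20803)/(-43455 - 682/((-6 - 6)/(2*(-6) + 3*(-6)))*27) = -11475/(-43455 - 682/(-12/(-12 - 18))*27) = -11475/(-43455 - 682/(-12/(-30))*27) = -11475/(-43455 - 682/((-1/30*(-12)))*27) = -11475/(-43455 - 682/⅖*27) = -11475/(-43455 - 682*5/2*27) = -11475/(-43455 - 31*55*27) = -11475/(-43455 - 1705*27) = -11475/(-43455 - 46035) = -11475/(-89490) = -11475*(-1/89490) = 765/5966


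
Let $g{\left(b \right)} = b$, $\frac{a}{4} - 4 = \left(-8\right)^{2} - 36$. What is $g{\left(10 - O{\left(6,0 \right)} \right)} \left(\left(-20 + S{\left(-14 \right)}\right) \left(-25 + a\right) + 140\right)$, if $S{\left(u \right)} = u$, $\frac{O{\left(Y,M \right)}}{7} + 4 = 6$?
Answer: $13448$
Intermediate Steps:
$O{\left(Y,M \right)} = 14$ ($O{\left(Y,M \right)} = -28 + 7 \cdot 6 = -28 + 42 = 14$)
$a = 128$ ($a = 16 + 4 \left(\left(-8\right)^{2} - 36\right) = 16 + 4 \left(64 - 36\right) = 16 + 4 \cdot 28 = 16 + 112 = 128$)
$g{\left(10 - O{\left(6,0 \right)} \right)} \left(\left(-20 + S{\left(-14 \right)}\right) \left(-25 + a\right) + 140\right) = \left(10 - 14\right) \left(\left(-20 - 14\right) \left(-25 + 128\right) + 140\right) = \left(10 - 14\right) \left(\left(-34\right) 103 + 140\right) = - 4 \left(-3502 + 140\right) = \left(-4\right) \left(-3362\right) = 13448$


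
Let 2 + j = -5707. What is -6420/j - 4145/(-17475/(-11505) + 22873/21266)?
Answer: -128569719770230/80532069343 ≈ -1596.5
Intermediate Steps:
j = -5709 (j = -2 - 5707 = -5709)
-6420/j - 4145/(-17475/(-11505) + 22873/21266) = -6420/(-5709) - 4145/(-17475/(-11505) + 22873/21266) = -6420*(-1/5709) - 4145/(-17475*(-1/11505) + 22873*(1/21266)) = 2140/1903 - 4145/(1165/767 + 22873/21266) = 2140/1903 - 4145/42318481/16311022 = 2140/1903 - 4145*16311022/42318481 = 2140/1903 - 67609186190/42318481 = -128569719770230/80532069343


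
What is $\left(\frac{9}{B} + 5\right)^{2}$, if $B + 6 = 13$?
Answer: $\frac{1936}{49} \approx 39.51$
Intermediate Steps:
$B = 7$ ($B = -6 + 13 = 7$)
$\left(\frac{9}{B} + 5\right)^{2} = \left(\frac{9}{7} + 5\right)^{2} = \left(\frac{44}{7}\right)^{2} = \frac{1936}{49}$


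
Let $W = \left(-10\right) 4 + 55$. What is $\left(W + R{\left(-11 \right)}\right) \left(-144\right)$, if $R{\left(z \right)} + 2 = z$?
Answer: $-288$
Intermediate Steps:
$R{\left(z \right)} = -2 + z$
$W = 15$ ($W = -40 + 55 = 15$)
$\left(W + R{\left(-11 \right)}\right) \left(-144\right) = \left(15 - 13\right) \left(-144\right) = 2 \left(-144\right) = -288$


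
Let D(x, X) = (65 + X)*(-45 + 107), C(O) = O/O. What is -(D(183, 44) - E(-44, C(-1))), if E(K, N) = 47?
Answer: -6711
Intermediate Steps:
C(O) = 1
D(x, X) = 4030 + 62*X (D(x, X) = (65 + X)*62 = 4030 + 62*X)
-(D(183, 44) - E(-44, C(-1))) = -((4030 + 62*44) - 1*47) = -((4030 + 2728) - 47) = -(6758 - 47) = -1*6711 = -6711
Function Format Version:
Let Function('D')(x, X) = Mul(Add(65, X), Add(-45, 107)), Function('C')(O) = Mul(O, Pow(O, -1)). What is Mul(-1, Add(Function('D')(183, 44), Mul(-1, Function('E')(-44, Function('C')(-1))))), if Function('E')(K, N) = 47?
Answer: -6711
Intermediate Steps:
Function('C')(O) = 1
Function('D')(x, X) = Add(4030, Mul(62, X)) (Function('D')(x, X) = Mul(Add(65, X), 62) = Add(4030, Mul(62, X)))
Mul(-1, Add(Function('D')(183, 44), Mul(-1, Function('E')(-44, Function('C')(-1))))) = Mul(-1, Add(Add(4030, Mul(62, 44)), Mul(-1, 47))) = Mul(-1, Add(Add(4030, 2728), -47)) = Mul(-1, Add(6758, -47)) = Mul(-1, 6711) = -6711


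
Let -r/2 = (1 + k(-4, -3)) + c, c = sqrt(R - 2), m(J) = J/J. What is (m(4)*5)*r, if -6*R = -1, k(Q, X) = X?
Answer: 20 - 5*I*sqrt(66)/3 ≈ 20.0 - 13.54*I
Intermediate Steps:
m(J) = 1
R = 1/6 (R = -1/6*(-1) = 1/6 ≈ 0.16667)
c = I*sqrt(66)/6 (c = sqrt(1/6 - 2) = sqrt(-11/6) = I*sqrt(66)/6 ≈ 1.354*I)
r = 4 - I*sqrt(66)/3 (r = -2*((1 - 3) + I*sqrt(66)/6) = -2*(-2 + I*sqrt(66)/6) = 4 - I*sqrt(66)/3 ≈ 4.0 - 2.708*I)
(m(4)*5)*r = (1*5)*(4 - I*sqrt(66)/3) = 5*(4 - I*sqrt(66)/3) = 20 - 5*I*sqrt(66)/3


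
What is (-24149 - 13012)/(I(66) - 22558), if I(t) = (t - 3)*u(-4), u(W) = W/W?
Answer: 37161/22495 ≈ 1.6520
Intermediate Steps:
u(W) = 1
I(t) = -3 + t (I(t) = (t - 3)*1 = (-3 + t)*1 = -3 + t)
(-24149 - 13012)/(I(66) - 22558) = (-24149 - 13012)/((-3 + 66) - 22558) = -37161/(63 - 22558) = -37161/(-22495) = -37161*(-1/22495) = 37161/22495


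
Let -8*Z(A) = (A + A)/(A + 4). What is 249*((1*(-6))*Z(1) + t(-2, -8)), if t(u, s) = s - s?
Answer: 747/10 ≈ 74.700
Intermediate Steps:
t(u, s) = 0
Z(A) = -A/(4*(4 + A)) (Z(A) = -(A + A)/(8*(A + 4)) = -2*A/(8*(4 + A)) = -A/(4*(4 + A)))
249*((1*(-6))*Z(1) + t(-2, -8)) = 249*((1*(-6))*(-1*1/(16 + 4*1)) + 0) = 249*(-(-6)/(16 + 4) + 0) = 249*(-(-6)/20 + 0) = 249*(-6*(-1/20) + 0) = 249*(3/10 + 0) = 249*(3/10) = 747/10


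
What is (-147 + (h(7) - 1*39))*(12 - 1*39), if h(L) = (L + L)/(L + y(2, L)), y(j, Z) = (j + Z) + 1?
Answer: 84996/17 ≈ 4999.8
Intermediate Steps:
y(j, Z) = 1 + Z + j (y(j, Z) = (Z + j) + 1 = 1 + Z + j)
h(L) = 2*L/(3 + 2*L) (h(L) = (L + L)/(L + (1 + L + 2)) = (2*L)/(L + (3 + L)) = (2*L)/(3 + 2*L) = 2*L/(3 + 2*L))
(-147 + (h(7) - 1*39))*(12 - 1*39) = (-147 + (2*7/(3 + 2*7) - 1*39))*(12 - 1*39) = (-147 + (2*7/(3 + 14) - 39))*(12 - 39) = (-147 + (2*7/17 - 39))*(-27) = (-147 + (2*7*(1/17) - 39))*(-27) = (-147 + (14/17 - 39))*(-27) = (-147 - 649/17)*(-27) = -3148/17*(-27) = 84996/17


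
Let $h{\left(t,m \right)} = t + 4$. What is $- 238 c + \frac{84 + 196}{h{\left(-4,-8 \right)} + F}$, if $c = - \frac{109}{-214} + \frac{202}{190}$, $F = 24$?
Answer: $- \frac{11057158}{30495} \approx -362.59$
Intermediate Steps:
$h{\left(t,m \right)} = 4 + t$
$c = \frac{31969}{20330}$ ($c = \left(-109\right) \left(- \frac{1}{214}\right) + 202 \cdot \frac{1}{190} = \frac{109}{214} + \frac{101}{95} = \frac{31969}{20330} \approx 1.5725$)
$- 238 c + \frac{84 + 196}{h{\left(-4,-8 \right)} + F} = \left(-238\right) \frac{31969}{20330} + \frac{84 + 196}{\left(4 - 4\right) + 24} = - \frac{3804311}{10165} + \frac{280}{0 + 24} = - \frac{3804311}{10165} + \frac{280}{24} = - \frac{3804311}{10165} + 280 \cdot \frac{1}{24} = - \frac{3804311}{10165} + \frac{35}{3} = - \frac{11057158}{30495}$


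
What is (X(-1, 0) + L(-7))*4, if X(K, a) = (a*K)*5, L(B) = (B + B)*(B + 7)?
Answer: 0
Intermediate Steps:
L(B) = 2*B*(7 + B) (L(B) = (2*B)*(7 + B) = 2*B*(7 + B))
X(K, a) = 5*K*a (X(K, a) = (K*a)*5 = 5*K*a)
(X(-1, 0) + L(-7))*4 = (5*(-1)*0 + 2*(-7)*(7 - 7))*4 = (0 + 2*(-7)*0)*4 = (0 + 0)*4 = 0*4 = 0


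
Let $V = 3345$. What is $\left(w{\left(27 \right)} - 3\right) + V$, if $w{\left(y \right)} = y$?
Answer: $3369$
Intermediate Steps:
$\left(w{\left(27 \right)} - 3\right) + V = \left(27 - 3\right) + 3345 = 24 + 3345 = 3369$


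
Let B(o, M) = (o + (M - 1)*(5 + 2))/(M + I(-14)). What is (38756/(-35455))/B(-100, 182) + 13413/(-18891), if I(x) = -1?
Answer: -25462716803/28949397505 ≈ -0.87956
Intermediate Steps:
B(o, M) = (-7 + o + 7*M)/(-1 + M) (B(o, M) = (o + (M - 1)*(5 + 2))/(M - 1) = (o + (-1 + M)*7)/(-1 + M) = (o + (-7 + 7*M))/(-1 + M) = (-7 + o + 7*M)/(-1 + M))
(38756/(-35455))/B(-100, 182) + 13413/(-18891) = (38756/(-35455))/(((-7 - 100 + 7*182)/(-1 + 182))) + 13413/(-18891) = (38756*(-1/35455))/(((-7 - 100 + 1274)/181)) + 13413*(-1/18891) = -38756/(35455*((1/181)*1167)) - 4471/6297 = -38756/(35455*1167/181) - 4471/6297 = -38756/35455*181/1167 - 4471/6297 = -7014836/41375985 - 4471/6297 = -25462716803/28949397505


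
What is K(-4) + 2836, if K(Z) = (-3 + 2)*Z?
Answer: 2840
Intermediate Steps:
K(Z) = -Z
K(-4) + 2836 = -1*(-4) + 2836 = 4 + 2836 = 2840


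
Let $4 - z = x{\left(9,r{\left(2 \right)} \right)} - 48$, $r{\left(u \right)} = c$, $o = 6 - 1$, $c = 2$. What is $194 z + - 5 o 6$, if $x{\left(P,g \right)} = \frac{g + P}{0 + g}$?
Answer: $8871$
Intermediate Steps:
$o = 5$
$r{\left(u \right)} = 2$
$x{\left(P,g \right)} = \frac{P + g}{g}$
$z = \frac{93}{2}$ ($z = 4 - \left(\frac{9 + 2}{2} - 48\right) = 4 - \left(\frac{1}{2} \cdot 11 - 48\right) = 4 - \left(\frac{11}{2} - 48\right) = 4 - - \frac{85}{2} = 4 + \frac{85}{2} = \frac{93}{2} \approx 46.5$)
$194 z + - 5 o 6 = 194 \cdot \frac{93}{2} + \left(-5\right) 5 \cdot 6 = 9021 - 150 = 8871$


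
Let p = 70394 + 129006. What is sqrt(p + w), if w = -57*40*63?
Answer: 4*sqrt(3485) ≈ 236.14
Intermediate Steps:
p = 199400
w = -143640 (w = -2280*63 = -143640)
sqrt(p + w) = sqrt(199400 - 143640) = sqrt(55760) = 4*sqrt(3485)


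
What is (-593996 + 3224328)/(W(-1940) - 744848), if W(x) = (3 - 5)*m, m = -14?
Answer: -657583/186205 ≈ -3.5315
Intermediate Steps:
W(x) = 28 (W(x) = (3 - 5)*(-14) = -2*(-14) = 28)
(-593996 + 3224328)/(W(-1940) - 744848) = (-593996 + 3224328)/(28 - 744848) = 2630332/(-744820) = 2630332*(-1/744820) = -657583/186205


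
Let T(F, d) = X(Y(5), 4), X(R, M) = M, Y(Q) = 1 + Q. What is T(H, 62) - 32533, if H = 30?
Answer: -32529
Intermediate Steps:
T(F, d) = 4
T(H, 62) - 32533 = 4 - 32533 = -32529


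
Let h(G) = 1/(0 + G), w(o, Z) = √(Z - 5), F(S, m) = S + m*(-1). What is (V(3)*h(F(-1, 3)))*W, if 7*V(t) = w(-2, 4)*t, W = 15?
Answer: -45*I/28 ≈ -1.6071*I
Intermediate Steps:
F(S, m) = S - m
w(o, Z) = √(-5 + Z)
V(t) = I*t/7 (V(t) = (√(-5 + 4)*t)/7 = (√(-1)*t)/7 = (I*t)/7 = I*t/7)
h(G) = 1/G
(V(3)*h(F(-1, 3)))*W = (((⅐)*I*3)/(-1 - 1*3))*15 = ((3*I/7)/(-1 - 3))*15 = ((3*I/7)/(-4))*15 = ((3*I/7)*(-¼))*15 = -3*I/28*15 = -45*I/28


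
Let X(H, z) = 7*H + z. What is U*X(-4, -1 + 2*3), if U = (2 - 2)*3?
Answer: 0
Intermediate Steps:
U = 0 (U = 0*3 = 0)
X(H, z) = z + 7*H
U*X(-4, -1 + 2*3) = 0*((-1 + 2*3) + 7*(-4)) = 0*((-1 + 6) - 28) = 0*(5 - 28) = 0*(-23) = 0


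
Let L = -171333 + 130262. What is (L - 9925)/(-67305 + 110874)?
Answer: -50996/43569 ≈ -1.1705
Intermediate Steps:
L = -41071
(L - 9925)/(-67305 + 110874) = (-41071 - 9925)/(-67305 + 110874) = -50996/43569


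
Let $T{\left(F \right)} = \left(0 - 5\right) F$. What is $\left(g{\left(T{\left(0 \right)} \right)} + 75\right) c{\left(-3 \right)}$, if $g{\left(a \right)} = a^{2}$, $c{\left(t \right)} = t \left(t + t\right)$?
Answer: $1350$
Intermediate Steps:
$c{\left(t \right)} = 2 t^{2}$ ($c{\left(t \right)} = t 2 t = 2 t^{2}$)
$T{\left(F \right)} = - 5 F$
$\left(g{\left(T{\left(0 \right)} \right)} + 75\right) c{\left(-3 \right)} = \left(\left(\left(-5\right) 0\right)^{2} + 75\right) 2 \left(-3\right)^{2} = \left(0^{2} + 75\right) 2 \cdot 9 = \left(0 + 75\right) 18 = 75 \cdot 18 = 1350$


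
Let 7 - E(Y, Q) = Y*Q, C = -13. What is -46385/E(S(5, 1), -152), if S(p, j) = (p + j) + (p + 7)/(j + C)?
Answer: -46385/767 ≈ -60.476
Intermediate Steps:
S(p, j) = j + p + (7 + p)/(-13 + j) (S(p, j) = (p + j) + (p + 7)/(j - 13) = (j + p) + (7 + p)/(-13 + j) = j + p + (7 + p)/(-13 + j))
E(Y, Q) = 7 - Q*Y (E(Y, Q) = 7 - Y*Q = 7 - Q*Y)
-46385/E(S(5, 1), -152) = -46385/(7 - 1*(-152)*(7 + 1² - 13*1 - 12*5 + 1*5)/(-13 + 1)) = -46385/(7 - 1*(-152)*(7 + 1 - 13 - 60 + 5)/(-12)) = -46385/(7 - 1*(-152)*(-1/12*(-60))) = -46385/(7 - 1*(-152)*5) = -46385/(7 + 760) = -46385/767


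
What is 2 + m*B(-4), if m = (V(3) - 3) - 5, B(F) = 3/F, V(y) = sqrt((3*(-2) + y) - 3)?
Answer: 8 - 3*I*sqrt(6)/4 ≈ 8.0 - 1.8371*I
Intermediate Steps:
V(y) = sqrt(-9 + y) (V(y) = sqrt((-6 + y) - 3) = sqrt(-9 + y))
m = -8 + I*sqrt(6) (m = (sqrt(-9 + 3) - 3) - 5 = (sqrt(-6) - 3) - 5 = (I*sqrt(6) - 3) - 5 = (-3 + I*sqrt(6)) - 5 = -8 + I*sqrt(6) ≈ -8.0 + 2.4495*I)
2 + m*B(-4) = 2 + (-8 + I*sqrt(6))*(3/(-4)) = 2 + (-8 + I*sqrt(6))*(3*(-1/4)) = 2 + (-8 + I*sqrt(6))*(-3/4) = 2 + (6 - 3*I*sqrt(6)/4) = 8 - 3*I*sqrt(6)/4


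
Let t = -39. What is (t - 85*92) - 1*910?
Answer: -8769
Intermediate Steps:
(t - 85*92) - 1*910 = (-39 - 85*92) - 1*910 = (-39 - 7820) - 910 = -7859 - 910 = -8769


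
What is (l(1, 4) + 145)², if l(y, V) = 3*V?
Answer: 24649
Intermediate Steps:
(l(1, 4) + 145)² = (3*4 + 145)² = (12 + 145)² = 157² = 24649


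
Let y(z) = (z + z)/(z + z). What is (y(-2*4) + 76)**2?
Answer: 5929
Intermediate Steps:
y(z) = 1 (y(z) = (2*z)/((2*z)) = (2*z)*(1/(2*z)) = 1)
(y(-2*4) + 76)**2 = (1 + 76)**2 = 77**2 = 5929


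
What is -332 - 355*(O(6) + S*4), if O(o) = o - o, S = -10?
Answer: 13868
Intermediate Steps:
O(o) = 0
-332 - 355*(O(6) + S*4) = -332 - 355*(0 - 10*4) = -332 - 355*(0 - 40) = -332 - 355*(-40) = -332 + 14200 = 13868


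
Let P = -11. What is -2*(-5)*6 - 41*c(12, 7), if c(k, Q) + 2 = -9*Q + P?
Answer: 3176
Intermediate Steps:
c(k, Q) = -13 - 9*Q (c(k, Q) = -2 + (-9*Q - 11) = -2 + (-11 - 9*Q) = -13 - 9*Q)
-2*(-5)*6 - 41*c(12, 7) = -2*(-5)*6 - 41*(-13 - 9*7) = 10*6 - 41*(-13 - 63) = 60 - 41*(-76) = 60 + 3116 = 3176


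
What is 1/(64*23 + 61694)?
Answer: 1/63166 ≈ 1.5831e-5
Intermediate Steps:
1/(64*23 + 61694) = 1/(1472 + 61694) = 1/63166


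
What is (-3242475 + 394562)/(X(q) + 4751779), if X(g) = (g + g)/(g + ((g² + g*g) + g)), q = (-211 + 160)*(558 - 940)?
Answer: -55485888979/92578910258 ≈ -0.59934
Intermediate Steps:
q = 19482 (q = -51*(-382) = 19482)
X(g) = 2*g/(2*g + 2*g²) (X(g) = (2*g)/(g + ((g² + g²) + g)) = (2*g)/(g + (2*g² + g)) = (2*g)/(g + (g + 2*g²)) = (2*g)/(2*g + 2*g²) = 2*g/(2*g + 2*g²))
(-3242475 + 394562)/(X(q) + 4751779) = (-3242475 + 394562)/(1/(1 + 19482) + 4751779) = -2847913/(1/19483 + 4751779) = -2847913/92578910258/19483 = -2847913*19483/92578910258 = -55485888979/92578910258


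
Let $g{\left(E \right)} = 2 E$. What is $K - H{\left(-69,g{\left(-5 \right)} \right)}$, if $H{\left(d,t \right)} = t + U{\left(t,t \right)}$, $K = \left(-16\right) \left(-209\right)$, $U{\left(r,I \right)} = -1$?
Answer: $3355$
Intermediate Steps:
$K = 3344$
$H{\left(d,t \right)} = -1 + t$ ($H{\left(d,t \right)} = t - 1 = -1 + t$)
$K - H{\left(-69,g{\left(-5 \right)} \right)} = 3344 - \left(-1 + 2 \left(-5\right)\right) = 3344 - \left(-1 - 10\right) = 3344 - -11 = 3344 + 11 = 3355$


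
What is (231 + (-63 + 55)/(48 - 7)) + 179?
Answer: 16802/41 ≈ 409.80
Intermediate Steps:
(231 + (-63 + 55)/(48 - 7)) + 179 = (231 - 8/41) + 179 = 9463/41 + 179 = 16802/41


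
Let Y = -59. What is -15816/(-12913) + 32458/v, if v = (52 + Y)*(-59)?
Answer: 425662162/5333069 ≈ 79.816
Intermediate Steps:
v = 413 (v = (52 - 59)*(-59) = -7*(-59) = 413)
-15816/(-12913) + 32458/v = -15816/(-12913) + 32458/413 = -15816*(-1/12913) + 32458*(1/413) = 15816/12913 + 32458/413 = 425662162/5333069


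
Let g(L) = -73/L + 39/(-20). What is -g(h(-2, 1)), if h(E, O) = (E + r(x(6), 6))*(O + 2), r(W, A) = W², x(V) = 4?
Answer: 1549/420 ≈ 3.6881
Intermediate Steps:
h(E, O) = (2 + O)*(16 + E) (h(E, O) = (E + 4²)*(O + 2) = (E + 16)*(2 + O) = (16 + E)*(2 + O) = (2 + O)*(16 + E))
g(L) = -39/20 - 73/L (g(L) = -73/L + 39*(-1/20) = -73/L - 39/20 = -39/20 - 73/L)
-g(h(-2, 1)) = -(-39/20 - 73/(32 + 2*(-2) + 16*1 - 2*1)) = -(-39/20 - 73/(32 - 4 + 16 - 2)) = -(-39/20 - 73/42) = -1*(-1549/420) = 1549/420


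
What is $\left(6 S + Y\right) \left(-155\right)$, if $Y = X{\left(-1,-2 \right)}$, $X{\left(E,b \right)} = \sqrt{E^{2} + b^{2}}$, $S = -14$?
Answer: $13020 - 155 \sqrt{5} \approx 12673.0$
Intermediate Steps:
$Y = \sqrt{5}$ ($Y = \sqrt{\left(-1\right)^{2} + \left(-2\right)^{2}} = \sqrt{1 + 4} = \sqrt{5} \approx 2.2361$)
$\left(6 S + Y\right) \left(-155\right) = \left(6 \left(-14\right) + \sqrt{5}\right) \left(-155\right) = \left(-84 + \sqrt{5}\right) \left(-155\right) = 13020 - 155 \sqrt{5}$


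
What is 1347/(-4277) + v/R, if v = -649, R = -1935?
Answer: 169328/8275995 ≈ 0.020460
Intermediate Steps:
1347/(-4277) + v/R = 1347/(-4277) - 649/(-1935) = 1347*(-1/4277) - 649*(-1/1935) = -1347/4277 + 649/1935 = 169328/8275995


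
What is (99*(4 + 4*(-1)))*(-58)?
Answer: 0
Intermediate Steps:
(99*(4 + 4*(-1)))*(-58) = (99*(4 - 4))*(-58) = (99*0)*(-58) = 0*(-58) = 0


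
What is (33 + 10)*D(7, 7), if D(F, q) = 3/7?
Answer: 129/7 ≈ 18.429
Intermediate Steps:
D(F, q) = 3/7 (D(F, q) = 3*(⅐) = 3/7)
(33 + 10)*D(7, 7) = (33 + 10)*(3/7) = 43*(3/7) = 129/7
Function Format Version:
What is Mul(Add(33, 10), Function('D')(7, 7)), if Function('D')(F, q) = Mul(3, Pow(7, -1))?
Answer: Rational(129, 7) ≈ 18.429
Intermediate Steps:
Function('D')(F, q) = Rational(3, 7) (Function('D')(F, q) = Mul(3, Rational(1, 7)) = Rational(3, 7))
Mul(Add(33, 10), Function('D')(7, 7)) = Mul(Add(33, 10), Rational(3, 7)) = Mul(43, Rational(3, 7)) = Rational(129, 7)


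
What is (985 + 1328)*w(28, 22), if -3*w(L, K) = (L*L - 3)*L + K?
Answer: -16877190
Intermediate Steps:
w(L, K) = -K/3 - L*(-3 + L²)/3 (w(L, K) = -((L*L - 3)*L + K)/3 = -((L² - 3)*L + K)/3 = -((-3 + L²)*L + K)/3 = -(L*(-3 + L²) + K)/3 = -(K + L*(-3 + L²))/3 = -K/3 - L*(-3 + L²)/3)
(985 + 1328)*w(28, 22) = (985 + 1328)*(28 - ⅓*22 - ⅓*28³) = 2313*(28 - 22/3 - ⅓*21952) = 2313*(28 - 22/3 - 21952/3) = 2313*(-21890/3) = -16877190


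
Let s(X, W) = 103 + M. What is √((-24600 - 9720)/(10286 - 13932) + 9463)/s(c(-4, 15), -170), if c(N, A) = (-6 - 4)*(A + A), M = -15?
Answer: 31*√32757487/160424 ≈ 1.1060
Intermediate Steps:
c(N, A) = -20*A
s(X, W) = 88 (s(X, W) = 103 - 15 = 88)
√((-24600 - 9720)/(10286 - 13932) + 9463)/s(c(-4, 15), -170) = √((-24600 - 9720)/(10286 - 13932) + 9463)/88 = √(-34320/(-3646) + 9463)*(1/88) = √(-34320*(-1/3646) + 9463)*(1/88) = √(17160/1823 + 9463)*(1/88) = √(17268209/1823)*(1/88) = (31*√32757487/1823)*(1/88) = 31*√32757487/160424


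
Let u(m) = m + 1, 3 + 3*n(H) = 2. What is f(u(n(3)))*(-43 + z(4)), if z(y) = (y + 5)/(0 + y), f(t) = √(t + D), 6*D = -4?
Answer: 0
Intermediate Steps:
D = -⅔ (D = (⅙)*(-4) = -⅔ ≈ -0.66667)
n(H) = -⅓ (n(H) = -1 + (⅓)*2 = -1 + ⅔ = -⅓)
u(m) = 1 + m
f(t) = √(-⅔ + t) (f(t) = √(t - ⅔) = √(-⅔ + t))
z(y) = (5 + y)/y
f(u(n(3)))*(-43 + z(4)) = (√(-6 + 9*(1 - ⅓))/3)*(-43 + (5 + 4)/4) = (√(-6 + 9*(⅔))/3)*(-43 + (¼)*9) = (√(-6 + 6)/3)*(-43 + 9/4) = (√0/3)*(-163/4) = ((⅓)*0)*(-163/4) = 0*(-163/4) = 0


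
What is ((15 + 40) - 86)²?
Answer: 961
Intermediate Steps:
((15 + 40) - 86)² = (55 - 86)² = (-31)² = 961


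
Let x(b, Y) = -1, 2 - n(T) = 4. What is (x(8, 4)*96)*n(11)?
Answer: 192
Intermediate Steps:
n(T) = -2 (n(T) = 2 - 1*4 = 2 - 4 = -2)
(x(8, 4)*96)*n(11) = -1*96*(-2) = -96*(-2) = 192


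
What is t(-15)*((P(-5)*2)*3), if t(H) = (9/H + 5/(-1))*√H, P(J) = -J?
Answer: -168*I*√15 ≈ -650.66*I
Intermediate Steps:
t(H) = √H*(-5 + 9/H) (t(H) = (9/H + 5*(-1))*√H = (9/H - 5)*√H = (-5 + 9/H)*√H = √H*(-5 + 9/H))
t(-15)*((P(-5)*2)*3) = ((9 - 5*(-15))/√(-15))*((-1*(-5)*2)*3) = ((-I*√15/15)*(9 + 75))*((5*2)*3) = (-I*√15/15*84)*(10*3) = -28*I*√15/5*30 = -168*I*√15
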